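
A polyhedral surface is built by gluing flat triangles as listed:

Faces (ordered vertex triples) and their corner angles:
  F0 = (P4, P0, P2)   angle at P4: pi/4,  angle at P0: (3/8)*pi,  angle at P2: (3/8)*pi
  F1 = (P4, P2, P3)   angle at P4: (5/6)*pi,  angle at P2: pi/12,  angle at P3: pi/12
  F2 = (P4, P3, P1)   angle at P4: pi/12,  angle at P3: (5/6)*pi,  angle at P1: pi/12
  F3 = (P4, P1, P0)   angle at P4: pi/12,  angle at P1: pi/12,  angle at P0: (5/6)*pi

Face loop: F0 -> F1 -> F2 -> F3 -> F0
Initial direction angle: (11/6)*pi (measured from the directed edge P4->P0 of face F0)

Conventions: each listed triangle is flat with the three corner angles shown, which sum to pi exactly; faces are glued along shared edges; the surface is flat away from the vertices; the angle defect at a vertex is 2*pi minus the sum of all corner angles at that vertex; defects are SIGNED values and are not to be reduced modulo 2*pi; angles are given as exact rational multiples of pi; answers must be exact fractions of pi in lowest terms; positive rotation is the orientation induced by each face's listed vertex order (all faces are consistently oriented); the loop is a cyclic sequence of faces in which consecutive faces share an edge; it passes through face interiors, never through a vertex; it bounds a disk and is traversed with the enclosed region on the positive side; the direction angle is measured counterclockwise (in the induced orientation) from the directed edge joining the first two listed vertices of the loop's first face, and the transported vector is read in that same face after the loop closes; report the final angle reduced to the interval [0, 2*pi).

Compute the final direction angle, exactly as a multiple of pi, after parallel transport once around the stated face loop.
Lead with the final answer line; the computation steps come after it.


Answer: final direction angle = (7/12)*pi

enclosed vertex P4: corner angles sum to (5/4)*pi, defect = 2*pi - (5/4)*pi = (3/4)*pi
transport around the loop rotates by the sum of enclosed defects; add to the initial angle mod 2*pi
final angle = (11/6)*pi + (3/4)*pi = (7/12)*pi (mod 2*pi)


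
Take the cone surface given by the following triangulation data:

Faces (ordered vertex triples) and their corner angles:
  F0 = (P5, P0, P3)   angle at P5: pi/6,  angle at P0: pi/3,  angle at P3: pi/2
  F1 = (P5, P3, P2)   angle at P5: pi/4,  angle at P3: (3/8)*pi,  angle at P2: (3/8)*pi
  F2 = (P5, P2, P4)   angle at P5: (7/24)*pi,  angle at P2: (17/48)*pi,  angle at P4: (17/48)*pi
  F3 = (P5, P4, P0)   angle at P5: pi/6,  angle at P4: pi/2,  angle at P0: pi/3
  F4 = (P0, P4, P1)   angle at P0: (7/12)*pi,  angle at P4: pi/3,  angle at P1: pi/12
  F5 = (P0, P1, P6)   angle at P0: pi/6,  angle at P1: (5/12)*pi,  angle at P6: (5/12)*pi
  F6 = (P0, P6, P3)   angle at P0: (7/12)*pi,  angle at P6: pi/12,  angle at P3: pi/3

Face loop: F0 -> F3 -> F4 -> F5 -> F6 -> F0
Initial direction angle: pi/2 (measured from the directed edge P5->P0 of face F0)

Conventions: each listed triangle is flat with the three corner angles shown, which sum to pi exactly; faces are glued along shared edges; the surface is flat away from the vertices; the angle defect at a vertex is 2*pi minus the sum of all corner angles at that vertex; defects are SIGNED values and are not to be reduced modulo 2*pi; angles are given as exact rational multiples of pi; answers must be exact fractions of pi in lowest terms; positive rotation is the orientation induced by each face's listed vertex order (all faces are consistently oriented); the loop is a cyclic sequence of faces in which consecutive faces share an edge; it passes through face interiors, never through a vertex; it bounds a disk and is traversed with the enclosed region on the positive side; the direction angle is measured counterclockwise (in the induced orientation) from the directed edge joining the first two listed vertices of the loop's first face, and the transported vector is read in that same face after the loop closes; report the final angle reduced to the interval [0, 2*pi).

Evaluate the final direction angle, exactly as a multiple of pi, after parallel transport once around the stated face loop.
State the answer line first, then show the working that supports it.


Answer: final direction angle = pi/2

enclosed vertex P0: corner angles sum to 2*pi, defect = 2*pi - 2*pi = 0
final direction = starting direction + enclosed defect total, reduced mod 2*pi (induced orientation)
final angle = pi/2 + 0 = pi/2 (mod 2*pi)


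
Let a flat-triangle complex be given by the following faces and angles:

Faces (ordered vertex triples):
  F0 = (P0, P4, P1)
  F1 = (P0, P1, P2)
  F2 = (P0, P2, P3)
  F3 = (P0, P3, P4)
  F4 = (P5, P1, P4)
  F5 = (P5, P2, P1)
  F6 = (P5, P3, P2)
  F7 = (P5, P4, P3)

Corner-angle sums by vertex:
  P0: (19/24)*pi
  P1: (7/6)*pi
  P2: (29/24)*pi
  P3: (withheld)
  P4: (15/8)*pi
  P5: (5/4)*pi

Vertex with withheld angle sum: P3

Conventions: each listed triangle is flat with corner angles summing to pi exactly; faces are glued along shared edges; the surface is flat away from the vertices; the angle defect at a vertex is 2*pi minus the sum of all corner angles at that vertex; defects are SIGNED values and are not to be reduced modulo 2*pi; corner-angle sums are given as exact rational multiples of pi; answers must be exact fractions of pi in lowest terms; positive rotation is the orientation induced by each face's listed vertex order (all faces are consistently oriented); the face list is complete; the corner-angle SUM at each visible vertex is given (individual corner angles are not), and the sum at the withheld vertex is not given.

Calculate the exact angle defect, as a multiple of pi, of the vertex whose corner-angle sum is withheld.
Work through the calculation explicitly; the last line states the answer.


V = 6, E = 12, F = 8; chi = V - E + F = 2
Gauss-Bonnet: total defect = 2*pi*chi = 4*pi; visible defects sum to (89/24)*pi

Answer: defect(P3) = (7/24)*pi


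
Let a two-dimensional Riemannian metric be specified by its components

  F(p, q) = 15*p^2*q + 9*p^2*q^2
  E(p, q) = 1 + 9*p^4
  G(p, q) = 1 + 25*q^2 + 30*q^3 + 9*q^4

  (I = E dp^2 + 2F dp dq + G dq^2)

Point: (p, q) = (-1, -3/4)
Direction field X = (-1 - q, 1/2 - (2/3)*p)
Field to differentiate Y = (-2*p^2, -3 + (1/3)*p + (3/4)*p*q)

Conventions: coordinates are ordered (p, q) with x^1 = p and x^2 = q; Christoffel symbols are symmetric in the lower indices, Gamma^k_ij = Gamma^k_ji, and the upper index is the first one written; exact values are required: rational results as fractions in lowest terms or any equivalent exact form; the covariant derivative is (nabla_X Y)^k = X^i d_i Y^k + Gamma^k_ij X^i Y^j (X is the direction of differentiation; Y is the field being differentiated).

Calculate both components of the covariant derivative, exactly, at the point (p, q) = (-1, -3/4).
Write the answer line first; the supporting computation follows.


Answer: (nabla_X Y)^p = -21583/10947, (nabla_X Y)^q = -104909/700608

E = 10, F = -99/16, G = 1345/256 at the point
E_p = -36, E_q = 0, F_p = 99/8, F_q = 3/2, G_p = 0, G_q = -33/16
EG - F^2 = 3649/256;  g^inv = (256/3649) * [[1345/256, 99/16], [99/16, 10]]
first-kind symbols [ij,l] = (1/2)(d_i g_jl + d_j g_il - d_l g_ij): [pp,p] = E_p/2 = -18, [pp,q] = F_p - E_q/2 = 99/8, [pq,p] = E_q/2 = 0, [pq,q] = G_p/2 = 0, [qq,p] = F_q - G_p/2 = 3/2, [qq,q] = G_q/2 = -33/32
Gamma^p_ij = (G*[ij,p] - F*[ij,q])/(EG - F^2), Gamma^q_ij = (E*[ij,q] - F*[ij,p])/(EG - F^2)
Gamma_ppp = -4608/3649, Gamma_ppq = 0, Gamma_pqq = 384/3649, Gamma_qpp = 3168/3649, Gamma_qpq = 0, Gamma_qqq = -264/3649
X = (-1/4, 7/6), Y = (-2, -133/48) at the point


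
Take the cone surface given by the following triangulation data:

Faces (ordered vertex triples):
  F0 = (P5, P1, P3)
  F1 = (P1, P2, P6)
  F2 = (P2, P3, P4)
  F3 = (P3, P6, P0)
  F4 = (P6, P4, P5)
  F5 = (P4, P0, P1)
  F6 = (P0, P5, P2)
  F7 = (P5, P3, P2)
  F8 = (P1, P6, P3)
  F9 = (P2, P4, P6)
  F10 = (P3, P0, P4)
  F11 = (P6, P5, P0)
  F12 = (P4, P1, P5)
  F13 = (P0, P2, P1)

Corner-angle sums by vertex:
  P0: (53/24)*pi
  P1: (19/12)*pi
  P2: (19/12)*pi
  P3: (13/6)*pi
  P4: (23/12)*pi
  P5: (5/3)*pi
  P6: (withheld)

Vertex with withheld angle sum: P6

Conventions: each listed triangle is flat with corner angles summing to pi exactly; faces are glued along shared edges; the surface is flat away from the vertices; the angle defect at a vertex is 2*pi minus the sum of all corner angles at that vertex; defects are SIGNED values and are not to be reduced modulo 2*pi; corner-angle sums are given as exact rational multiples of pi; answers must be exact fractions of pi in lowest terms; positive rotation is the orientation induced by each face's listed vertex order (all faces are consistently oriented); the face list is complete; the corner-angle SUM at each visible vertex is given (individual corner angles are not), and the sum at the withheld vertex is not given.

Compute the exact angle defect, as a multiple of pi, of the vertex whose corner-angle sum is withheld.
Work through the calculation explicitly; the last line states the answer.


V = 7, E = 21, F = 14; chi = V - E + F = 0
Gauss-Bonnet: total defect = 2*pi*chi = 0; visible defects sum to (7/8)*pi

Answer: defect(P6) = (-7/8)*pi


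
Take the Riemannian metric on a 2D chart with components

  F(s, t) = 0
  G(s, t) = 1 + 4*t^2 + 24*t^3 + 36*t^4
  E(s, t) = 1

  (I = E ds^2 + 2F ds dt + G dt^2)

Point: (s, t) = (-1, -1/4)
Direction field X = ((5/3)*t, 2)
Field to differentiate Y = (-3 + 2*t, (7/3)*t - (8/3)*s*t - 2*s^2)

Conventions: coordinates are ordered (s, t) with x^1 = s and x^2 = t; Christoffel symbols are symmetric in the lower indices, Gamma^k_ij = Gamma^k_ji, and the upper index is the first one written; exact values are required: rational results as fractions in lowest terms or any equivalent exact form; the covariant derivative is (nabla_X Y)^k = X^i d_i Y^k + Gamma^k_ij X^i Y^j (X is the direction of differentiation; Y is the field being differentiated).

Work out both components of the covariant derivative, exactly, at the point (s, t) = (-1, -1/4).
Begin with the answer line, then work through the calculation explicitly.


Answer: (nabla_X Y)^s = 4, (nabla_X Y)^t = 653/90

E = 1, F = 0, G = 65/64 at the point
E_s = 0, E_t = 0, F_s = 0, F_t = 0, G_s = 0, G_t = 1/4
EG - F^2 = 65/64;  g^inv = (64/65) * [[65/64, 0], [0, 1]]
first-kind symbols [ij,l] = (1/2)(d_i g_jl + d_j g_il - d_l g_ij): [ss,s] = E_s/2 = 0, [ss,t] = F_s - E_t/2 = 0, [st,s] = E_t/2 = 0, [st,t] = G_s/2 = 0, [tt,s] = F_t - G_s/2 = 0, [tt,t] = G_t/2 = 1/8
Gamma^s_ij = (G*[ij,s] - F*[ij,t])/(EG - F^2), Gamma^t_ij = (E*[ij,t] - F*[ij,s])/(EG - F^2)
Gamma_sss = 0, Gamma_sst = 0, Gamma_stt = 0, Gamma_tss = 0, Gamma_tst = 0, Gamma_ttt = 8/65
X = (-5/12, 2), Y = (-7/2, -13/4) at the point


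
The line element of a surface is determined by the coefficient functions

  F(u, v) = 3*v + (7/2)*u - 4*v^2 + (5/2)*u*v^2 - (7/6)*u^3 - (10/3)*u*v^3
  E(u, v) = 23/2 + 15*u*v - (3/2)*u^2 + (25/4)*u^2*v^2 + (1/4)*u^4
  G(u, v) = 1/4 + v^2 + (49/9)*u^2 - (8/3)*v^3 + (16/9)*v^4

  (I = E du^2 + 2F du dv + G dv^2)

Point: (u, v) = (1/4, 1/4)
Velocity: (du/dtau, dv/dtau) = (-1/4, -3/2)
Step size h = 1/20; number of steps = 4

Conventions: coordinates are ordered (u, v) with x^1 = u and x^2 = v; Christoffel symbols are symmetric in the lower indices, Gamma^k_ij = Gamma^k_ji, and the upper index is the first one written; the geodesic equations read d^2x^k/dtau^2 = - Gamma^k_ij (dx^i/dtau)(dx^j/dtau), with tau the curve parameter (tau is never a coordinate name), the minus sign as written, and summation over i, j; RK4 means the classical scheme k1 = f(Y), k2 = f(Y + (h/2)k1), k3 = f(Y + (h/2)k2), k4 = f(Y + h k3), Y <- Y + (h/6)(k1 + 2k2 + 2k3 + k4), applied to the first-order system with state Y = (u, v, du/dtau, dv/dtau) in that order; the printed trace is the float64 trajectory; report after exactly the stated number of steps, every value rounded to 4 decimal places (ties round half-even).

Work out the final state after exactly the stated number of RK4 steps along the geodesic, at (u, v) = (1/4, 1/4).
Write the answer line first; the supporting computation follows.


Answer: u = 0.1980, v = -0.0934, du/dtau = -0.3076, dv/dtau = -1.8976

f(Y) = (du/dtau, dv/dtau, -Gamma^u_ij Y'^i Y'^j, -Gamma^v_ij Y'^i Y'^j) with the Gammas evaluated at the stage position; h = 0.050000; intermediate values shown to 6 dp
step 0: u = 0.2500, v = 0.2500, du/dtau = -0.2500, dv/dtau = -1.5000
step 1:
  k1: at (u, v) = (0.250000, 0.250000), (du/dtau, dv/dtau) = (-0.250000, -1.500000); Gamma_uuu = -0.167691, Gamma_uuv = -0.115645, Gamma_uvv = -0.035488, Gamma_vuu = 2.661000, Gamma_vuv = 2.460986, Gamma_vvv = 0.169286; k1 = (-0.250000, -1.500000, 0.177062, -2.392946)
  k2: at (u, v) = (0.243750, 0.212500), (du/dtau, dv/dtau) = (-0.245573, -1.559824); Gamma_uuu = -0.206210, Gamma_uuv = -0.108715, Gamma_uvv = -0.002508, Gamma_vuu = 2.910555, Gamma_vuv = 2.463352, Gamma_vvv = 0.116121; k2 = (-0.245573, -1.559824, 0.101825, -2.345234)
  k3: at (u, v) = (0.243861, 0.211004), (du/dtau, dv/dtau) = (-0.247454, -1.558631); Gamma_uuu = -0.206593, Gamma_uuv = -0.108304, Gamma_uvv = -0.001363, Gamma_vuu = 2.907880, Gamma_vuv = 2.462736, Gamma_vvv = 0.114120; k3 = (-0.247454, -1.558631, 0.099506, -2.355001)
  k4: at (u, v) = (0.237627, 0.172068), (du/dtau, dv/dtau) = (-0.245025, -1.617750); Gamma_uuu = -0.239085, Gamma_uuv = -0.097515, Gamma_uvv = 0.032976, Gamma_vuu = 3.147627, Gamma_vuv = 2.458105, Gamma_vvv = 0.054397; k4 = (-0.245025, -1.617750, 0.005361, -2.280067)
  Y <- Y + (h/6)(k1 + 2k2 + 2k3 + k4): u = 0.2377, v = 0.1720, du/dtau = -0.2451, dv/dtau = -1.6173
step 2:
  k1: at (u, v) = (0.237658, 0.172045), (du/dtau, dv/dtau) = (-0.245124, -1.617279); Gamma_uuu = -0.239012, Gamma_uuv = -0.097503, Gamma_uvv = 0.032980, Gamma_vuu = 3.146564, Gamma_vuv = 2.458055, Gamma_vvv = 0.054379; k1 = (-0.245124, -1.617279, 0.005406, -2.280213)
  k2: at (u, v) = (0.231530, 0.131613), (du/dtau, dv/dtau) = (-0.244989, -1.674284); Gamma_uuu = -0.263882, Gamma_uuv = -0.082648, Gamma_uvv = 0.068395, Gamma_vuu = 3.369798, Gamma_vuv = 2.445523, Gamma_vvv = -0.012344; k2 = (-0.244989, -1.674284, -0.108088, -2.173867)
  k3: at (u, v) = (0.231533, 0.130187), (du/dtau, dv/dtau) = (-0.247826, -1.671626); Gamma_uuu = -0.264084, Gamma_uuv = -0.082043, Gamma_uvv = 0.069532, Gamma_vuu = 3.369542, Gamma_vuv = 2.444735, Gamma_vvv = -0.014651; k3 = (-0.247826, -1.671626, -0.110100, -2.191588)
  k4: at (u, v) = (0.225266, 0.088463), (du/dtau, dv/dtau) = (-0.250629, -1.726858); Gamma_uuu = -0.280102, Gamma_uuv = -0.062903, Gamma_uvv = 0.105571, Gamma_vuu = 3.579975, Gamma_vuv = 2.423472, Gamma_vvv = -0.088904; k4 = (-0.250629, -1.726858, -0.242774, -2.057526)
  Y <- Y + (h/6)(k1 + 2k2 + 2k3 + k4): u = 0.2253, v = 0.0884, du/dtau = -0.2507, dv/dtau = -1.7262
step 3:
  k1: at (u, v) = (0.225313, 0.088412), (du/dtau, dv/dtau) = (-0.250739, -1.726184); Gamma_uuu = -0.280008, Gamma_uuv = -0.062875, Gamma_uvv = 0.105590, Gamma_vuu = 3.578269, Gamma_vuv = 2.423408, Gamma_vvv = -0.088964; k1 = (-0.250739, -1.726184, -0.242596, -2.057684)
  k2: at (u, v) = (0.219044, 0.045257), (du/dtau, dv/dtau) = (-0.256804, -1.777627); Gamma_uuu = -0.285689, Gamma_uuv = -0.039394, Gamma_uvv = 0.141785, Gamma_vuu = 3.767280, Gamma_vuv = 2.392352, Gamma_vvv = -0.171151; k2 = (-0.256804, -1.777627, -0.393228, -1.891839)
  k3: at (u, v) = (0.218893, 0.043971), (du/dtau, dv/dtau) = (-0.260570, -1.773480); Gamma_uuu = -0.285637, Gamma_uuv = -0.038641, Gamma_uvv = 0.142827, Gamma_vuu = 3.771289, Gamma_vuv = 2.391277, Gamma_vvv = -0.173661; k3 = (-0.260570, -1.773480, -0.394118, -1.919942)
  k4: at (u, v) = (0.212284, -0.000262), (du/dtau, dv/dtau) = (-0.270445, -1.822182); Gamma_uuu = -0.279972, Gamma_uuv = -0.010976, Gamma_uvv = 0.178345, Gamma_vuu = 3.946463, Gamma_vuv = 2.349429, Gamma_vvv = -0.263734; k4 = (-0.270445, -1.822182, -0.560871, -1.728552)
  Y <- Y + (h/6)(k1 + 2k2 + 2k3 + k4): u = 0.2123, v = -0.0003, du/dtau = -0.2706, dv/dtau = -1.8213
step 4:
  k1: at (u, v) = (0.212347, -0.000343), (du/dtau, dv/dtau) = (-0.270557, -1.821266); Gamma_uuu = -0.279875, Gamma_uuv = -0.010926, Gamma_uvv = 0.178376, Gamma_vuu = 3.944066, Gamma_vuv = 2.349356, Gamma_vvv = -0.263854; k1 = (-0.270557, -1.821266, -0.560419, -1.728821)
  k2: at (u, v) = (0.205583, -0.045875), (du/dtau, dv/dtau) = (-0.284567, -1.864487); Gamma_uuu = -0.261769, Gamma_uuv = 0.020701, Gamma_uvv = 0.212508, Gamma_vuu = 4.094874, Gamma_vuv = 2.295658, Gamma_vvv = -0.361881; k2 = (-0.284567, -1.864487, -0.739512, -1.509611)
  k3: at (u, v) = (0.205233, -0.046955), (du/dtau, dv/dtau) = (-0.289045, -1.859006); Gamma_uuu = -0.261268, Gamma_uuv = 0.021495, Gamma_uvv = 0.213359, Gamma_vuu = 4.104916, Gamma_vuv = 2.294144, Gamma_vvv = -0.364394; k3 = (-0.289045, -1.859006, -0.738620, -1.549092)
  k4: at (u, v) = (0.197894, -0.093294), (du/dtau, dv/dtau) = (-0.307488, -1.898721); Gamma_uuu = -0.229925, Gamma_uuv = 0.056313, Gamma_uvv = 0.244900, Gamma_vuu = 4.242660, Gamma_vuv = 2.227613, Gamma_vvv = -0.469240; k4 = (-0.307488, -1.898721, -0.926915, -1.310572)
  Y <- Y + (h/6)(k1 + 2k2 + 2k3 + k4): u = 0.1980, v = -0.0934, du/dtau = -0.3076, dv/dtau = -1.8976


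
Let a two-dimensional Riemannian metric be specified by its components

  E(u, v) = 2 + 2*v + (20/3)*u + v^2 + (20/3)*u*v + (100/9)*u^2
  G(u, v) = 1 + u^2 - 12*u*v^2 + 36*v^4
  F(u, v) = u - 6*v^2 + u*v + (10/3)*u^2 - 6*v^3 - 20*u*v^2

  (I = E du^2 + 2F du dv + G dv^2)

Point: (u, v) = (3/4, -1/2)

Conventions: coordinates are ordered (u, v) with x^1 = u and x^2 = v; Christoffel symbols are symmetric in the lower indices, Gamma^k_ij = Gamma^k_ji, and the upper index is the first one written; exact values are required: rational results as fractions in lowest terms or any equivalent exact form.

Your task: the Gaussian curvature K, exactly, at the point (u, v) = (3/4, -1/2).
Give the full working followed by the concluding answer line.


E = 10, F = -9/4, G = 25/16, EG - F^2 = 169/16 at the point
E_u = 20, E_v = 6, F_u = 1/2, F_v = 69/4, G_u = -3/2, G_v = -9
E_vv = 2, F_uv = 21, G_uu = 2
K follows from Brioschi's formula, (det M1 - det M2)/(EG - F^2)^2.
M1 = [[-E_vv/2 + F_uv - G_uu/2, E_u/2, F_u - E_v/2], [F_v - G_u/2, E, F], [G_v/2, F, G]] = [[19, 10, -5/2], [18, 10, -9/4], [-9/2, -9/4, 25/16]]; det M1 = 151/16
M2 = [[0, E_v/2, G_u/2], [E_v/2, E, F], [G_u/2, F, G]] = [[0, 3, -3/4], [3, 10, -9/4], [-3/4, -9/4, 25/16]]; det M2 = -153/16
det M1 - det M2 = 19; K = 19 / (169/16)^2 = 4864/28561

Answer: K = 4864/28561


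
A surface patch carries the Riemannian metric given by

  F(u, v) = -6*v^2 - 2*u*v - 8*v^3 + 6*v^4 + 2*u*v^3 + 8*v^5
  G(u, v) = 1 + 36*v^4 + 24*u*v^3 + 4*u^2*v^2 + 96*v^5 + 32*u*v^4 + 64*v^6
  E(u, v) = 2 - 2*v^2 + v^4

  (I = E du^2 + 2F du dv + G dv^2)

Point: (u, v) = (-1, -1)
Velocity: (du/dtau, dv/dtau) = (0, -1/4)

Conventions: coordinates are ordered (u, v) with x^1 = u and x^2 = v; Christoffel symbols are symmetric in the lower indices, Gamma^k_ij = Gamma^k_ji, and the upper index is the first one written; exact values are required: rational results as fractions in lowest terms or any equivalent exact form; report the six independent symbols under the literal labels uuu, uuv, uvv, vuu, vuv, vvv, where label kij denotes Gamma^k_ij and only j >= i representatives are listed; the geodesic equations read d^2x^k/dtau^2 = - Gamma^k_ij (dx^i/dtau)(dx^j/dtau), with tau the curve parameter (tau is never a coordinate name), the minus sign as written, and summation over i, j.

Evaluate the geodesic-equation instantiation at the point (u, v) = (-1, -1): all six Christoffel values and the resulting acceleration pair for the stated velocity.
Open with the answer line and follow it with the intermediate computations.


Answer: Gamma_uuu = 0, Gamma_uuv = 0, Gamma_uvv = 0, Gamma_vuu = 0, Gamma_vuv = 0, Gamma_vvv = 0; accelerations (d^2u/dtau^2, d^2v/dtau^2) = (0, 0)

E = 1, F = 0, G = 1 at the point
E_u = 0, E_v = 0, F_u = 0, F_v = 0, G_u = 0, G_v = 0
EG - F^2 = 1;  g^inv = (1) * [[1, 0], [0, 1]]
first-kind symbols [ij,l] = (1/2)(d_i g_jl + d_j g_il - d_l g_ij): [uu,u] = E_u/2 = 0, [uu,v] = F_u - E_v/2 = 0, [uv,u] = E_v/2 = 0, [uv,v] = G_u/2 = 0, [vv,u] = F_v - G_u/2 = 0, [vv,v] = G_v/2 = 0
Gamma^u_ij = (G*[ij,u] - F*[ij,v])/(EG - F^2), Gamma^v_ij = (E*[ij,v] - F*[ij,u])/(EG - F^2)
Gamma_uuu = 0, Gamma_uuv = 0, Gamma_uvv = 0, Gamma_vuu = 0, Gamma_vuv = 0, Gamma_vvv = 0
d^2u/dtau^2 = -(Gamma_uuu*(0)^2 + 2*Gamma_uuv*(0)*(-1/4) + Gamma_uvv*(-1/4)^2) = 0
d^2v/dtau^2 = -(Gamma_vuu*(0)^2 + 2*Gamma_vuv*(0)*(-1/4) + Gamma_vvv*(-1/4)^2) = 0


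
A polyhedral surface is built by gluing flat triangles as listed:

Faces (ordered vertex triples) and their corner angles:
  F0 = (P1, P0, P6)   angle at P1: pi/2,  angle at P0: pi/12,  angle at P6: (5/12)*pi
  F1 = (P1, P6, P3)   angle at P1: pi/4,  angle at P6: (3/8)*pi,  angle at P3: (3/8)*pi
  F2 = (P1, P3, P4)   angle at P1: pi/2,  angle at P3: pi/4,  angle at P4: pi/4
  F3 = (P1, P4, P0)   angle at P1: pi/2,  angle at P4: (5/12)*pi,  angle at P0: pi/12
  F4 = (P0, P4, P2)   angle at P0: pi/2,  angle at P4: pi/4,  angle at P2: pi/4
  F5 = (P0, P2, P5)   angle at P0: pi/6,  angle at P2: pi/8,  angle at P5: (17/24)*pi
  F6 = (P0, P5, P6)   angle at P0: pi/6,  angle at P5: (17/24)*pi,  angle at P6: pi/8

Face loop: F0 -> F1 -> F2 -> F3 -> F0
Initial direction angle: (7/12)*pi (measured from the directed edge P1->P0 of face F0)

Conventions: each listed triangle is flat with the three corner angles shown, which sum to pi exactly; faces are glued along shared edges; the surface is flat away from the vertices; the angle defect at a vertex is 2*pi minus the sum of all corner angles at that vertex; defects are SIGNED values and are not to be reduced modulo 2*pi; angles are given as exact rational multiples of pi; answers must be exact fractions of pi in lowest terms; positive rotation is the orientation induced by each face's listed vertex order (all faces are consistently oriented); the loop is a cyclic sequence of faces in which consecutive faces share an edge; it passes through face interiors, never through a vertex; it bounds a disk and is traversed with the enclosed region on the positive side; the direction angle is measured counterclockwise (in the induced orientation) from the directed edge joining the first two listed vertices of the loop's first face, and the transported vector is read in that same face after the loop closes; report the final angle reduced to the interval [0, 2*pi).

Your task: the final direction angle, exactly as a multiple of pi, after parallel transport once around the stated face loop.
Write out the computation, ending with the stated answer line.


enclosed vertex P1: corner angles sum to (7/4)*pi, defect = 2*pi - (7/4)*pi = pi/4
the rotation equals the total enclosed defect, so the final angle is initial + defects (mod 2*pi)
final angle = (7/12)*pi + pi/4 = (5/6)*pi (mod 2*pi)

Answer: final direction angle = (5/6)*pi


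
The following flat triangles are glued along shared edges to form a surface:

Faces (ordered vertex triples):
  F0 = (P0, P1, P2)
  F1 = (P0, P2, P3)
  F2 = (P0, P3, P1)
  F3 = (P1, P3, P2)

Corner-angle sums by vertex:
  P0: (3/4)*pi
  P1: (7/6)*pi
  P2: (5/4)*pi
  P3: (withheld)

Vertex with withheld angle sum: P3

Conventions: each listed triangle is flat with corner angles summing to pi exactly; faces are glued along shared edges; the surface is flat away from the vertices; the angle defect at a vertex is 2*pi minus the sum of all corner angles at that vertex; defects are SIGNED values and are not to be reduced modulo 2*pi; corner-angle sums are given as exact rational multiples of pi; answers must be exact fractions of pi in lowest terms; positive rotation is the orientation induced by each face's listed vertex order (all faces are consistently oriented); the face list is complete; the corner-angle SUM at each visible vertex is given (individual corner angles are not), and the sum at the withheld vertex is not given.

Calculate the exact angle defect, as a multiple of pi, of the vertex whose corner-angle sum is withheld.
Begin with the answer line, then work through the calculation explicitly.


Answer: defect(P3) = (7/6)*pi

V = 4, E = 6, F = 4; chi = V - E + F = 2
Gauss-Bonnet: total defect = 2*pi*chi = 4*pi; visible defects sum to (17/6)*pi


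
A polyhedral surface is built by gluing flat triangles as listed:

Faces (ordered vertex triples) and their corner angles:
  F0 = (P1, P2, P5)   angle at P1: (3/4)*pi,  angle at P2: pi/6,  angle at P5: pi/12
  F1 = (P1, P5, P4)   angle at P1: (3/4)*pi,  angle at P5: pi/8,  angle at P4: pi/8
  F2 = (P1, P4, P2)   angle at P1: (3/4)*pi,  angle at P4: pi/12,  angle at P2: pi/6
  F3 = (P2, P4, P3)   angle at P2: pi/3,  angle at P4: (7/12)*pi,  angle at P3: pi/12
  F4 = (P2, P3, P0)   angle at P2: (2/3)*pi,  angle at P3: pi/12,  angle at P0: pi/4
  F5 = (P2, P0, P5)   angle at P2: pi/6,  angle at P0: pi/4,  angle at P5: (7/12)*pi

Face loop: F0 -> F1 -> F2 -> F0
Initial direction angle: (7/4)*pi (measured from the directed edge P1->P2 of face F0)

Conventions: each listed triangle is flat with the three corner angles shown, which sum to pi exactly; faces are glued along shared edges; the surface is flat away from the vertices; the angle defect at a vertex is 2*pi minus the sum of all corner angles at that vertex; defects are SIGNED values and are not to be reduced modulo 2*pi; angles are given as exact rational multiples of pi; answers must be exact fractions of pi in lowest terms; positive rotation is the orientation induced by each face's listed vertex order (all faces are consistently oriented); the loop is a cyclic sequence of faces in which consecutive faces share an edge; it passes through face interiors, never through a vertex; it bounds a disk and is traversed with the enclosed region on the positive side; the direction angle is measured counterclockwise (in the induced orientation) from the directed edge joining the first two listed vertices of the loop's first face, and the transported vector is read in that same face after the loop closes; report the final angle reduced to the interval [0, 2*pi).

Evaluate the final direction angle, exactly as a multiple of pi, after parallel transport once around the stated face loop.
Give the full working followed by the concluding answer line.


enclosed vertex P1: corner angles sum to (9/4)*pi, defect = 2*pi - (9/4)*pi = -pi/4
by Gauss-Bonnet the loop rotates the vector by the enclosed defect sum (positive orientation, mod 2*pi)
final angle = (7/4)*pi - pi/4 = (3/2)*pi (mod 2*pi)

Answer: final direction angle = (3/2)*pi


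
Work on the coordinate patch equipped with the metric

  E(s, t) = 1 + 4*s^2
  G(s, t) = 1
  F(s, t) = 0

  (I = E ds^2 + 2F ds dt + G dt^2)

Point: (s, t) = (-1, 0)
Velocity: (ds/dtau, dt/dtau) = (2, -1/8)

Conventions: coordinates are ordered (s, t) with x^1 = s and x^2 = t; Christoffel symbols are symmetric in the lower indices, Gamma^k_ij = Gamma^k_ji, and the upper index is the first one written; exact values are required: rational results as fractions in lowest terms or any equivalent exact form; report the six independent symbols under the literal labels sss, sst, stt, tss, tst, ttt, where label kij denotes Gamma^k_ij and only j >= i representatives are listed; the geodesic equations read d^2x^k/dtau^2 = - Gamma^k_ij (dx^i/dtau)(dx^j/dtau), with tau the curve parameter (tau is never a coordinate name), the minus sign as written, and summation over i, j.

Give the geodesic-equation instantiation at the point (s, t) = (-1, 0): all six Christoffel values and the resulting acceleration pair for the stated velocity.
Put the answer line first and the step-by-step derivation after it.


Answer: Gamma_sss = -4/5, Gamma_sst = 0, Gamma_stt = 0, Gamma_tss = 0, Gamma_tst = 0, Gamma_ttt = 0; accelerations (d^2s/dtau^2, d^2t/dtau^2) = (16/5, 0)

E = 5, F = 0, G = 1 at the point
E_s = -8, E_t = 0, F_s = 0, F_t = 0, G_s = 0, G_t = 0
EG - F^2 = 5;  g^inv = (1/5) * [[1, 0], [0, 5]]
first-kind symbols [ij,l] = (1/2)(d_i g_jl + d_j g_il - d_l g_ij): [ss,s] = E_s/2 = -4, [ss,t] = F_s - E_t/2 = 0, [st,s] = E_t/2 = 0, [st,t] = G_s/2 = 0, [tt,s] = F_t - G_s/2 = 0, [tt,t] = G_t/2 = 0
Gamma^s_ij = (G*[ij,s] - F*[ij,t])/(EG - F^2), Gamma^t_ij = (E*[ij,t] - F*[ij,s])/(EG - F^2)
Gamma_sss = -4/5, Gamma_sst = 0, Gamma_stt = 0, Gamma_tss = 0, Gamma_tst = 0, Gamma_ttt = 0
d^2s/dtau^2 = -(Gamma_sss*(2)^2 + 2*Gamma_sst*(2)*(-1/8) + Gamma_stt*(-1/8)^2) = 16/5
d^2t/dtau^2 = -(Gamma_tss*(2)^2 + 2*Gamma_tst*(2)*(-1/8) + Gamma_ttt*(-1/8)^2) = 0


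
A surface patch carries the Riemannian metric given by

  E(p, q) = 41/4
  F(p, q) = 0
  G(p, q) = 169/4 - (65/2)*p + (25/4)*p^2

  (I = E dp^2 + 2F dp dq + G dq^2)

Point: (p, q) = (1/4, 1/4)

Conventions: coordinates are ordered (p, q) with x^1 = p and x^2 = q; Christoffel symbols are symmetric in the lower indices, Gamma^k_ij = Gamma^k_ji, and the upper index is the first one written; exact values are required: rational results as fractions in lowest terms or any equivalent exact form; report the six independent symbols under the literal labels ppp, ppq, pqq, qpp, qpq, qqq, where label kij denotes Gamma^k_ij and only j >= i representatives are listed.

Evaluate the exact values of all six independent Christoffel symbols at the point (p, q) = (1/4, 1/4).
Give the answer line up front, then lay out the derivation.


Answer: Gamma_ppp = 0, Gamma_ppq = 0, Gamma_pqq = 235/164, Gamma_qpp = 0, Gamma_qpq = -20/47, Gamma_qqq = 0

E = 41/4, F = 0, G = 2209/64 at the point
E_p = 0, E_q = 0, F_p = 0, F_q = 0, G_p = -235/8, G_q = 0
EG - F^2 = 90569/256;  g^inv = (256/90569) * [[2209/64, 0], [0, 41/4]]
first-kind symbols [ij,l] = (1/2)(d_i g_jl + d_j g_il - d_l g_ij): [pp,p] = E_p/2 = 0, [pp,q] = F_p - E_q/2 = 0, [pq,p] = E_q/2 = 0, [pq,q] = G_p/2 = -235/16, [qq,p] = F_q - G_p/2 = 235/16, [qq,q] = G_q/2 = 0
Gamma^p_ij = (G*[ij,p] - F*[ij,q])/(EG - F^2), Gamma^q_ij = (E*[ij,q] - F*[ij,p])/(EG - F^2)


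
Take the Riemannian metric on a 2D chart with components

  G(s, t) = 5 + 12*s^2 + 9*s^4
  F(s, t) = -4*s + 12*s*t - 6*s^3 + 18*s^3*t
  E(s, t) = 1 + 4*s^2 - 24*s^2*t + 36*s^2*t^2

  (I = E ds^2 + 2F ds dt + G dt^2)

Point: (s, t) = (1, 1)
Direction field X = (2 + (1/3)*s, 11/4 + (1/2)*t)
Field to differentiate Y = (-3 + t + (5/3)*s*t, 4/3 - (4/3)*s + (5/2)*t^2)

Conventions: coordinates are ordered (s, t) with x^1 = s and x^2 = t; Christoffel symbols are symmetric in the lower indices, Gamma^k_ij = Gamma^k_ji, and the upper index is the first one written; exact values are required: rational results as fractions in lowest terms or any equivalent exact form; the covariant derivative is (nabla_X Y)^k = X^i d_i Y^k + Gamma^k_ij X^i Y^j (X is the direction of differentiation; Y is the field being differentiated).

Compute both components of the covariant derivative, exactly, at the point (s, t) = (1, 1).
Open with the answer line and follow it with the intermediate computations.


Answer: (nabla_X Y)^s = 2830/189, (nabla_X Y)^t = 6109/378

E = 17, F = 20, G = 26 at the point
E_s = 32, E_t = 48, F_s = 44, F_t = 30, G_s = 60, G_t = 0
EG - F^2 = 42;  g^inv = (1/42) * [[26, -20], [-20, 17]]
first-kind symbols [ij,l] = (1/2)(d_i g_jl + d_j g_il - d_l g_ij): [ss,s] = E_s/2 = 16, [ss,t] = F_s - E_t/2 = 20, [st,s] = E_t/2 = 24, [st,t] = G_s/2 = 30, [tt,s] = F_t - G_s/2 = 0, [tt,t] = G_t/2 = 0
Gamma^s_ij = (G*[ij,s] - F*[ij,t])/(EG - F^2), Gamma^t_ij = (E*[ij,t] - F*[ij,s])/(EG - F^2)
Gamma_sss = 8/21, Gamma_sst = 4/7, Gamma_stt = 0, Gamma_tss = 10/21, Gamma_tst = 5/7, Gamma_ttt = 0
X = (7/3, 13/4), Y = (-1/3, 5/2) at the point


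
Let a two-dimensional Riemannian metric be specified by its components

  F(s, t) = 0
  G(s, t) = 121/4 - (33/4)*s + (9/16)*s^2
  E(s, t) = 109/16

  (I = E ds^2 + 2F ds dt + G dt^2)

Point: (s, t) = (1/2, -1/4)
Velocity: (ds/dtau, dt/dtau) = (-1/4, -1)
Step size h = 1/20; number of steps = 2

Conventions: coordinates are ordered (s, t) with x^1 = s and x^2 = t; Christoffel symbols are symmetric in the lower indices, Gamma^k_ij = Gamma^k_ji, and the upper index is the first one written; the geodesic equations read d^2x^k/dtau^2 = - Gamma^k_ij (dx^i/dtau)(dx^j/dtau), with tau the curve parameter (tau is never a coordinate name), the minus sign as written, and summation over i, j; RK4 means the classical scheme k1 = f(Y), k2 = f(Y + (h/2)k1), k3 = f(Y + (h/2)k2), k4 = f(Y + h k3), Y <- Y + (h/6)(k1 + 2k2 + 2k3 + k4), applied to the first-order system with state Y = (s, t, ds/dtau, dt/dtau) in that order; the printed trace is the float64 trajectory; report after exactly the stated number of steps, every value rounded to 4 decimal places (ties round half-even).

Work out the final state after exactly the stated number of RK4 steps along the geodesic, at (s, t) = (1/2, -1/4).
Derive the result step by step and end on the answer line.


f(Y) = (ds/dtau, dt/dtau, -Gamma^s_ij Y'^i Y'^j, -Gamma^t_ij Y'^i Y'^j) with the Gammas evaluated at the stage position; h = 0.050000; intermediate values shown to 6 dp
step 0: s = 0.5000, t = -0.2500, ds/dtau = -0.2500, dt/dtau = -1.0000
step 1:
  k1: at (s, t) = (0.500000, -0.250000), (ds/dtau, dt/dtau) = (-0.250000, -1.000000); Gamma_sss = 0.000000, Gamma_sst = 0.000000, Gamma_stt = 0.564220, Gamma_tss = 0.000000, Gamma_tst = -0.146341, Gamma_ttt = 0.000000; k1 = (-0.250000, -1.000000, -0.564220, 0.073171)
  k2: at (s, t) = (0.493750, -0.275000), (ds/dtau, dt/dtau) = (-0.264106, -0.998171); Gamma_sss = 0.000000, Gamma_sst = 0.000000, Gamma_stt = 0.564736, Gamma_tss = 0.000000, Gamma_tst = -0.146208, Gamma_ttt = 0.000000; k2 = (-0.264106, -0.998171, -0.562672, 0.077087)
  k3: at (s, t) = (0.493397, -0.274954), (ds/dtau, dt/dtau) = (-0.264067, -0.998073); Gamma_sss = 0.000000, Gamma_sst = 0.000000, Gamma_stt = 0.564765, Gamma_tss = 0.000000, Gamma_tst = -0.146200, Gamma_ttt = 0.000000; k3 = (-0.264067, -0.998073, -0.562591, 0.077064)
  k4: at (s, t) = (0.486797, -0.299904), (ds/dtau, dt/dtau) = (-0.278130, -0.996147); Gamma_sss = 0.000000, Gamma_sst = 0.000000, Gamma_stt = 0.565310, Gamma_tss = 0.000000, Gamma_tst = -0.146059, Gamma_ttt = 0.000000; k4 = (-0.278130, -0.996147, -0.560962, 0.080934)
  Y <- Y + (h/6)(k1 + 2k2 + 2k3 + k4): s = 0.4868, t = -0.2999, ds/dtau = -0.2781, dt/dtau = -0.9961
step 2:
  k1: at (s, t) = (0.486796, -0.299905), (ds/dtau, dt/dtau) = (-0.278131, -0.996147); Gamma_sss = 0.000000, Gamma_sst = 0.000000, Gamma_stt = 0.565310, Gamma_tss = 0.000000, Gamma_tst = -0.146059, Gamma_ttt = 0.000000; k1 = (-0.278131, -0.996147, -0.560962, 0.080934)
  k2: at (s, t) = (0.479843, -0.324809), (ds/dtau, dt/dtau) = (-0.292155, -0.994123); Gamma_sss = 0.000000, Gamma_sst = 0.000000, Gamma_stt = 0.565885, Gamma_tss = 0.000000, Gamma_tst = -0.145911, Gamma_ttt = 0.000000; k2 = (-0.292155, -0.994123, -0.559253, 0.084756)
  k3: at (s, t) = (0.479492, -0.324758), (ds/dtau, dt/dtau) = (-0.292112, -0.994028); Gamma_sss = 0.000000, Gamma_sst = 0.000000, Gamma_stt = 0.565913, Gamma_tss = 0.000000, Gamma_tst = -0.145904, Gamma_ttt = 0.000000; k3 = (-0.292112, -0.994028, -0.559174, 0.084731)
  k4: at (s, t) = (0.472190, -0.349607), (ds/dtau, dt/dtau) = (-0.306090, -0.991910); Gamma_sss = 0.000000, Gamma_sst = 0.000000, Gamma_stt = 0.566516, Gamma_tss = 0.000000, Gamma_tst = -0.145748, Gamma_ttt = 0.000000; k4 = (-0.306090, -0.991910, -0.557387, 0.088502)
  Y <- Y + (h/6)(k1 + 2k2 + 2k3 + k4): s = 0.4722, t = -0.3496, ds/dtau = -0.3061, dt/dtau = -0.9919

Answer: s = 0.4722, t = -0.3496, ds/dtau = -0.3061, dt/dtau = -0.9919


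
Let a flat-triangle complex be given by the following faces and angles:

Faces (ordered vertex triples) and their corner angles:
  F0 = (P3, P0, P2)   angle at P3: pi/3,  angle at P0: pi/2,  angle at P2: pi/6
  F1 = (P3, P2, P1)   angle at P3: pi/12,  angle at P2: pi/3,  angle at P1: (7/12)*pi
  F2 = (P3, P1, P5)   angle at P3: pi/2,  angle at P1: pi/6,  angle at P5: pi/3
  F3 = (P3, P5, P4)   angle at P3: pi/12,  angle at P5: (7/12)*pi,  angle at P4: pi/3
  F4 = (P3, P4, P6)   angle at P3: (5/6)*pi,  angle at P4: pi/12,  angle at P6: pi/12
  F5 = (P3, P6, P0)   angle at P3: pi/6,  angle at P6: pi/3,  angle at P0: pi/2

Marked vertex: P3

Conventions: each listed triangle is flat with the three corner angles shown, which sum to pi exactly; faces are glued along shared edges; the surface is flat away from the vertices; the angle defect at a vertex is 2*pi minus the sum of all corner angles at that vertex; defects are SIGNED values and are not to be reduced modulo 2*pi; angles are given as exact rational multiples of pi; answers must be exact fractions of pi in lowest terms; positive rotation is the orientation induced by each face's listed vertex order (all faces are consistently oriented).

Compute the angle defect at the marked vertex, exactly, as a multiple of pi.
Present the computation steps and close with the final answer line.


Sum of corner angles at P3: 2*pi
defect = 2*pi - 2*pi

Answer: defect(P3) = 0


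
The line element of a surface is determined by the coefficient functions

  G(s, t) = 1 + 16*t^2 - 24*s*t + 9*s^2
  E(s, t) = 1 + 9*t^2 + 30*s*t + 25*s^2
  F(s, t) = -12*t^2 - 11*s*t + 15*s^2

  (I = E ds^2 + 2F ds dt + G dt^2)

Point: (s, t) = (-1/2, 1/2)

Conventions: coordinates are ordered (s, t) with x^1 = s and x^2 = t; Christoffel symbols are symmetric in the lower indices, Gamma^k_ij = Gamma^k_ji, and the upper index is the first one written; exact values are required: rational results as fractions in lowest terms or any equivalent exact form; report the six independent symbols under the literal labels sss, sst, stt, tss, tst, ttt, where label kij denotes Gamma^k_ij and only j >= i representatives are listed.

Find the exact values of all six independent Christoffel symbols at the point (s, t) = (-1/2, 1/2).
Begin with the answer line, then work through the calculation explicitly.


Answer: Gamma_sss = -20/57, Gamma_sst = -4/19, Gamma_stt = 16/57, Gamma_tss = -70/57, Gamma_tst = -14/19, Gamma_ttt = 56/57

E = 2, F = 7/2, G = 53/4 at the point
E_s = -10, E_t = -6, F_s = -41/2, F_t = -13/2, G_s = -21, G_t = 28
EG - F^2 = 57/4;  g^inv = (4/57) * [[53/4, -7/2], [-7/2, 2]]
first-kind symbols [ij,l] = (1/2)(d_i g_jl + d_j g_il - d_l g_ij): [ss,s] = E_s/2 = -5, [ss,t] = F_s - E_t/2 = -35/2, [st,s] = E_t/2 = -3, [st,t] = G_s/2 = -21/2, [tt,s] = F_t - G_s/2 = 4, [tt,t] = G_t/2 = 14
Gamma^s_ij = (G*[ij,s] - F*[ij,t])/(EG - F^2), Gamma^t_ij = (E*[ij,t] - F*[ij,s])/(EG - F^2)


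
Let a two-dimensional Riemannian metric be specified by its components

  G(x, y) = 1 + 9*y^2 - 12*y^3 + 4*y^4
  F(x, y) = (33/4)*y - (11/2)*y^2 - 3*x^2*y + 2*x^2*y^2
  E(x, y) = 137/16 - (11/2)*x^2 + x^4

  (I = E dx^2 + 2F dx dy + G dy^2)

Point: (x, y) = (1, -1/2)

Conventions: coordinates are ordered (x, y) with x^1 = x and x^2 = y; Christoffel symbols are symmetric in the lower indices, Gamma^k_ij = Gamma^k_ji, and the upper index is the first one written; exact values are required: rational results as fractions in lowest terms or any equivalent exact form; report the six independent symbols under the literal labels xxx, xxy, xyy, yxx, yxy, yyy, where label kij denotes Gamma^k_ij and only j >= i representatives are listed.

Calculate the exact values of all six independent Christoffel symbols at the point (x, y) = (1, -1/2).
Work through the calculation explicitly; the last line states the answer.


E = 65/16, F = -7/2, G = 5 at the point
E_x = -7, E_y = 0, F_x = 4, F_y = 35/4, G_x = 0, G_y = -20
EG - F^2 = 129/16;  g^inv = (16/129) * [[5, 7/2], [7/2, 65/16]]
first-kind symbols [ij,l] = (1/2)(d_i g_jl + d_j g_il - d_l g_ij): [xx,x] = E_x/2 = -7/2, [xx,y] = F_x - E_y/2 = 4, [xy,x] = E_y/2 = 0, [xy,y] = G_x/2 = 0, [yy,x] = F_y - G_x/2 = 35/4, [yy,y] = G_y/2 = -10
Gamma^x_ij = (G*[ij,x] - F*[ij,y])/(EG - F^2), Gamma^y_ij = (E*[ij,y] - F*[ij,x])/(EG - F^2)

Answer: Gamma_xxx = -56/129, Gamma_xxy = 0, Gamma_xyy = 140/129, Gamma_yxx = 64/129, Gamma_yxy = 0, Gamma_yyy = -160/129


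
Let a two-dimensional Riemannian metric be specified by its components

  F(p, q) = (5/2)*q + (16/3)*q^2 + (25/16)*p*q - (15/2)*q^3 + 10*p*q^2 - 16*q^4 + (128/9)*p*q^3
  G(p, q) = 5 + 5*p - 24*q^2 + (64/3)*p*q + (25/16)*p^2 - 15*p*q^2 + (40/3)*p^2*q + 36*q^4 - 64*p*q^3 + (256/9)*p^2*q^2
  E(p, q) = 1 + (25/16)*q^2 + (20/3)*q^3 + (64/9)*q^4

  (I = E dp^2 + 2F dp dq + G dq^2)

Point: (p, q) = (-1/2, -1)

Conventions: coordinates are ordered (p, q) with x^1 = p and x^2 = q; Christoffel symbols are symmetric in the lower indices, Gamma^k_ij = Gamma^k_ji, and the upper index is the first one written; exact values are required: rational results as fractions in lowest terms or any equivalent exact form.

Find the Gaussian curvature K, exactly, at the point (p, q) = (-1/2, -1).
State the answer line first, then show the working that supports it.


Answer: K = -112896/316969

E = 433/144, F = -799/288, G = 2785/576, EG - F^2 = 3941/576 at the point
E_p = 0, E_q = -833/72, F_p = -833/144, F_q = 679/32, G_p = 2303/144, G_q = -329/9
E_qq = 1163/24, F_pq = 1163/48, G_pp = 2401/72
By Brioschi, K is (det M1 - det M2) divided by (EG - F^2) squared.
M1 = [[-E_qq/2 + F_pq - G_pp/2, E_p/2, F_p - E_q/2], [F_q - G_p/2, E, F], [G_q/2, F, G]] = [[-2401/144, 0, 0], [119/9, 433/144, -799/288], [-329/18, -799/288, 2785/576]]; det M1 = -9462341/82944
M2 = [[0, E_q/2, G_p/2], [E_q/2, E, F], [G_p/2, F, G]] = [[0, -833/144, 2303/288], [-833/144, 433/144, -799/288], [2303/288, -799/288, 2785/576]]; det M2 = -8079365/82944
det M1 - det M2 = -2401/144; K = -2401/144 / (3941/576)^2 = -112896/316969
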